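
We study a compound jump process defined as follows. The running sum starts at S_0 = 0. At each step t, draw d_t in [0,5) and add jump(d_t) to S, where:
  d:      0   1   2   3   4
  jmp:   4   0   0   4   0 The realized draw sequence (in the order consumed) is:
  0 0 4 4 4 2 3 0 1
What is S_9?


t=0: S=0, d=0, jump=4, S_1=4
t=1: S=4, d=0, jump=4, S_2=8
t=2: S=8, d=4, jump=0, S_3=8
t=3: S=8, d=4, jump=0, S_4=8
t=4: S=8, d=4, jump=0, S_5=8
t=5: S=8, d=2, jump=0, S_6=8
t=6: S=8, d=3, jump=4, S_7=12
t=7: S=12, d=0, jump=4, S_8=16
t=8: S=16, d=1, jump=0, S_9=16

16


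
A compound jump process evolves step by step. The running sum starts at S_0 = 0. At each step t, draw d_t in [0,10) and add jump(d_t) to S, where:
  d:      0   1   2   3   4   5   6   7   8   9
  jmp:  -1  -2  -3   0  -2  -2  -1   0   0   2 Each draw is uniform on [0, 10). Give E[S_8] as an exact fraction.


-36/5

Outcome values over d=0..9: [-1, -2, -3, 0, -2, -2, -1, 0, 0, 2]
Σy = -9, Σy² = 27, M = 10
μ = -9/10 = -9/10,  σ² = 27/10 − (-9/10)² = 189/100
E[S_8] = 0 + 8·(-9/10) = -36/5


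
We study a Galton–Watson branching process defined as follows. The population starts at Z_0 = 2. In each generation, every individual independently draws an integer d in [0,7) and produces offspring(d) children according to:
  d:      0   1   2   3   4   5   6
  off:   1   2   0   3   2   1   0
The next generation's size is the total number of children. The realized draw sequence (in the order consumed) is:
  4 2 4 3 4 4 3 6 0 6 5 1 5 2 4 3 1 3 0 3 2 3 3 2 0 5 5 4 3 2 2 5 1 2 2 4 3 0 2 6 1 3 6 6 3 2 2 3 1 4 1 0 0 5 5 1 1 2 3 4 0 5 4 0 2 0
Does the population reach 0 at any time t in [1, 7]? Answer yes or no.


no

gen 0: Z_0=2, draws=[4, 2], offspring=[2, 0], Z_1=2
gen 1: Z_1=2, draws=[4, 3], offspring=[2, 3], Z_2=5
gen 2: Z_2=5, draws=[4, 4, 3, 6, 0], offspring=[2, 2, 3, 0, 1], Z_3=8
gen 3: Z_3=8, draws=[6, 5, 1, 5, 2, 4, 3, 1], offspring=[0, 1, 2, 1, 0, 2, 3, 2], Z_4=11
gen 4: Z_4=11, draws=[3, 0, 3, 2, 3, 3, 2, 0, 5, 5, 4], offspring=[3, 1, 3, 0, 3, 3, 0, 1, 1, 1, 2], Z_5=18
gen 5: Z_5=18, draws=[3, 2, 2, 5, 1, 2, 2, 4, 3, 0, 2, 6, 1, 3, 6, 6, 3, 2], offspring=[3, 0, 0, 1, 2, 0, 0, 2, 3, 1, 0, 0, 2, 3, 0, 0, 3, 0], Z_6=20
gen 6: Z_6=20, draws=[2, 3, 1, 4, 1, 0, 0, 5, 5, 1, 1, 2, 3, 4, 0, 5, 4, 0, 2, 0], offspring=[0, 3, 2, 2, 2, 1, 1, 1, 1, 2, 2, 0, 3, 2, 1, 1, 2, 1, 0, 1], Z_7=28


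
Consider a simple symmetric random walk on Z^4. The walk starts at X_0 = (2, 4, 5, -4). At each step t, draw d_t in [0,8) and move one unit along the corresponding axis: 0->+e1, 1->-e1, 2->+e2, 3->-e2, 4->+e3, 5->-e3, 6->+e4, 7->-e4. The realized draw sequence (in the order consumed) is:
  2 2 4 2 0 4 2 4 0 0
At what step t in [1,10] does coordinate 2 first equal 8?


t=0: X=(2, 4, 5, -4), d=2 → +e2, X_1=(2, 5, 5, -4)
t=1: X=(2, 5, 5, -4), d=2 → +e2, X_2=(2, 6, 5, -4)
t=2: X=(2, 6, 5, -4), d=4 → +e3, X_3=(2, 6, 6, -4)
t=3: X=(2, 6, 6, -4), d=2 → +e2, X_4=(2, 7, 6, -4)
t=4: X=(2, 7, 6, -4), d=0 → +e1, X_5=(3, 7, 6, -4)
t=5: X=(3, 7, 6, -4), d=4 → +e3, X_6=(3, 7, 7, -4)
t=6: X=(3, 7, 7, -4), d=2 → +e2, X_7=(3, 8, 7, -4)
t=7: X=(3, 8, 7, -4), d=4 → +e3, X_8=(3, 8, 8, -4)
t=8: X=(3, 8, 8, -4), d=0 → +e1, X_9=(4, 8, 8, -4)
t=9: X=(4, 8, 8, -4), d=0 → +e1, X_10=(5, 8, 8, -4)

7


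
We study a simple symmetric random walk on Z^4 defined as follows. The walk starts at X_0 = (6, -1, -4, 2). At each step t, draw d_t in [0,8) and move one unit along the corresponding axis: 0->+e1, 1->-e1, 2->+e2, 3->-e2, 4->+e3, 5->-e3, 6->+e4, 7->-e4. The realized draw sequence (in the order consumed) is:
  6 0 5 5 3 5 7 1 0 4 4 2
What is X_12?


(7, -1, -5, 2)

t=0: X=(6, -1, -4, 2), d=6 → +e4, X_1=(6, -1, -4, 3)
t=1: X=(6, -1, -4, 3), d=0 → +e1, X_2=(7, -1, -4, 3)
t=2: X=(7, -1, -4, 3), d=5 → -e3, X_3=(7, -1, -5, 3)
t=3: X=(7, -1, -5, 3), d=5 → -e3, X_4=(7, -1, -6, 3)
t=4: X=(7, -1, -6, 3), d=3 → -e2, X_5=(7, -2, -6, 3)
t=5: X=(7, -2, -6, 3), d=5 → -e3, X_6=(7, -2, -7, 3)
t=6: X=(7, -2, -7, 3), d=7 → -e4, X_7=(7, -2, -7, 2)
t=7: X=(7, -2, -7, 2), d=1 → -e1, X_8=(6, -2, -7, 2)
t=8: X=(6, -2, -7, 2), d=0 → +e1, X_9=(7, -2, -7, 2)
t=9: X=(7, -2, -7, 2), d=4 → +e3, X_10=(7, -2, -6, 2)
t=10: X=(7, -2, -6, 2), d=4 → +e3, X_11=(7, -2, -5, 2)
t=11: X=(7, -2, -5, 2), d=2 → +e2, X_12=(7, -1, -5, 2)


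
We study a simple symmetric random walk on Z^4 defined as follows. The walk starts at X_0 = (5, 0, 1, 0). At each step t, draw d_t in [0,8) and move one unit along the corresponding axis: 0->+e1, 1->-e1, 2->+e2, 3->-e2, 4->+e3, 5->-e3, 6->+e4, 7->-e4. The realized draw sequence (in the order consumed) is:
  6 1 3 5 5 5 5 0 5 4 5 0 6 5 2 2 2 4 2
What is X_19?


(6, 3, -4, 2)

t=0: X=(5, 0, 1, 0), d=6 → +e4, X_1=(5, 0, 1, 1)
t=1: X=(5, 0, 1, 1), d=1 → -e1, X_2=(4, 0, 1, 1)
t=2: X=(4, 0, 1, 1), d=3 → -e2, X_3=(4, -1, 1, 1)
t=3: X=(4, -1, 1, 1), d=5 → -e3, X_4=(4, -1, 0, 1)
t=4: X=(4, -1, 0, 1), d=5 → -e3, X_5=(4, -1, -1, 1)
t=5: X=(4, -1, -1, 1), d=5 → -e3, X_6=(4, -1, -2, 1)
t=6: X=(4, -1, -2, 1), d=5 → -e3, X_7=(4, -1, -3, 1)
t=7: X=(4, -1, -3, 1), d=0 → +e1, X_8=(5, -1, -3, 1)
t=8: X=(5, -1, -3, 1), d=5 → -e3, X_9=(5, -1, -4, 1)
t=9: X=(5, -1, -4, 1), d=4 → +e3, X_10=(5, -1, -3, 1)
t=10: X=(5, -1, -3, 1), d=5 → -e3, X_11=(5, -1, -4, 1)
t=11: X=(5, -1, -4, 1), d=0 → +e1, X_12=(6, -1, -4, 1)
t=12: X=(6, -1, -4, 1), d=6 → +e4, X_13=(6, -1, -4, 2)
t=13: X=(6, -1, -4, 2), d=5 → -e3, X_14=(6, -1, -5, 2)
t=14: X=(6, -1, -5, 2), d=2 → +e2, X_15=(6, 0, -5, 2)
t=15: X=(6, 0, -5, 2), d=2 → +e2, X_16=(6, 1, -5, 2)
t=16: X=(6, 1, -5, 2), d=2 → +e2, X_17=(6, 2, -5, 2)
t=17: X=(6, 2, -5, 2), d=4 → +e3, X_18=(6, 2, -4, 2)
t=18: X=(6, 2, -4, 2), d=2 → +e2, X_19=(6, 3, -4, 2)


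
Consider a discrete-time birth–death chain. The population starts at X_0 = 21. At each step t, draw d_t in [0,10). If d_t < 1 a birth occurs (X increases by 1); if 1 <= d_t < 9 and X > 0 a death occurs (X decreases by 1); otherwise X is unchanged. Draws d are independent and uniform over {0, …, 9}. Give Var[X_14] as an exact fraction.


X can drop by at most 1 per step and X_0 = 21 > T = 14, so X_t >= 21 − t >= 7 > 0 for every t <= 14: the floor at 0 (the 'and X > 0' condition) never binds. Hence X_14 = X_0 + Σ_{t<14} Y_t with i.i.d. increments Y_t = y(d_t) ∈ {+1, −1, 0}.
Outcome values over d=0..9: [1, -1, -1, -1, -1, -1, -1, -1, -1, 0]
Σy = -7, Σy² = 9, M = 10
μ = -7/10 = -7/10,  σ² = 9/10 − (-7/10)² = 41/100
Independent increments: Var[X_14] = 14·σ² = 14·(41/100) = 287/50

287/50


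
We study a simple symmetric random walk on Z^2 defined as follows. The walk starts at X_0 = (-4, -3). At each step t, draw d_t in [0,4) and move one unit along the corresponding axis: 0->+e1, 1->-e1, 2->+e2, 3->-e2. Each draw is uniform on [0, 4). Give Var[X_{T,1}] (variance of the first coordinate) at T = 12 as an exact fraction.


6

Outcome values over d=0..3: [1, -1, 0, 0]
Σy = 0, Σy² = 2, M = 4
μ = 0/4 = 0,  σ² = 2/4 − (0)² = 1/2
Independent increments: Var[X_12] = 12·σ² = 12·(1/2) = 6


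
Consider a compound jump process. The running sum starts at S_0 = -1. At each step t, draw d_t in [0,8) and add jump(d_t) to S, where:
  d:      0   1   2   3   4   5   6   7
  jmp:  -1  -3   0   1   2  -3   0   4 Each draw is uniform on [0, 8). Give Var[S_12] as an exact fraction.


60

Outcome values over d=0..7: [-1, -3, 0, 1, 2, -3, 0, 4]
Σy = 0, Σy² = 40, M = 8
μ = 0/8 = 0,  σ² = 40/8 − (0)² = 5
Independent increments: Var[S_12] = 12·σ² = 12·(5) = 60


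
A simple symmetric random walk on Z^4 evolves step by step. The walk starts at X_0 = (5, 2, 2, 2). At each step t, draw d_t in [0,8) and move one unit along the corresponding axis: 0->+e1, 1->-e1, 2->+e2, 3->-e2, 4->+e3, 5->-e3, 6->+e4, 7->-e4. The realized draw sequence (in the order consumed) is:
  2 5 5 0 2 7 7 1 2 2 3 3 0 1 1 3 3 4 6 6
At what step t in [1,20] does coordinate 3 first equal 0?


t=0: X=(5, 2, 2, 2), d=2 → +e2, X_1=(5, 3, 2, 2)
t=1: X=(5, 3, 2, 2), d=5 → -e3, X_2=(5, 3, 1, 2)
t=2: X=(5, 3, 1, 2), d=5 → -e3, X_3=(5, 3, 0, 2)
t=3: X=(5, 3, 0, 2), d=0 → +e1, X_4=(6, 3, 0, 2)
t=4: X=(6, 3, 0, 2), d=2 → +e2, X_5=(6, 4, 0, 2)
t=5: X=(6, 4, 0, 2), d=7 → -e4, X_6=(6, 4, 0, 1)
t=6: X=(6, 4, 0, 1), d=7 → -e4, X_7=(6, 4, 0, 0)
t=7: X=(6, 4, 0, 0), d=1 → -e1, X_8=(5, 4, 0, 0)
t=8: X=(5, 4, 0, 0), d=2 → +e2, X_9=(5, 5, 0, 0)
t=9: X=(5, 5, 0, 0), d=2 → +e2, X_10=(5, 6, 0, 0)
t=10: X=(5, 6, 0, 0), d=3 → -e2, X_11=(5, 5, 0, 0)
t=11: X=(5, 5, 0, 0), d=3 → -e2, X_12=(5, 4, 0, 0)
t=12: X=(5, 4, 0, 0), d=0 → +e1, X_13=(6, 4, 0, 0)
t=13: X=(6, 4, 0, 0), d=1 → -e1, X_14=(5, 4, 0, 0)
t=14: X=(5, 4, 0, 0), d=1 → -e1, X_15=(4, 4, 0, 0)
t=15: X=(4, 4, 0, 0), d=3 → -e2, X_16=(4, 3, 0, 0)
t=16: X=(4, 3, 0, 0), d=3 → -e2, X_17=(4, 2, 0, 0)
t=17: X=(4, 2, 0, 0), d=4 → +e3, X_18=(4, 2, 1, 0)
t=18: X=(4, 2, 1, 0), d=6 → +e4, X_19=(4, 2, 1, 1)
t=19: X=(4, 2, 1, 1), d=6 → +e4, X_20=(4, 2, 1, 2)

3


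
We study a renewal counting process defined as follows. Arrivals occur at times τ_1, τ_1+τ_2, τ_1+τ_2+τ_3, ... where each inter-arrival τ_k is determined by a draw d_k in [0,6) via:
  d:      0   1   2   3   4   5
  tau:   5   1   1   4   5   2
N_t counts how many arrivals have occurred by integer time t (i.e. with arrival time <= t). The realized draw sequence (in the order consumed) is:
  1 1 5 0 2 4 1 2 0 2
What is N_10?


draw d_1=1: τ_1=1, arrival time A_1=1
draw d_2=1: τ_2=1, arrival time A_2=2
draw d_3=5: τ_3=2, arrival time A_3=4
draw d_4=0: τ_4=5, arrival time A_4=9
draw d_5=2: τ_5=1, arrival time A_5=10
draw d_6=4: τ_6=5, arrival time A_6=15
draw d_7=1: τ_7=1, arrival time A_7=16
draw d_8=2: τ_8=1, arrival time A_8=17
draw d_9=0: τ_9=5, arrival time A_9=22
draw d_10=2: τ_10=1, arrival time A_10=23
N_t over t=0..10: 0:0 1:1 2:2 3:2 4:3 5:3 6:3 7:3 8:3 9:4 10:5

5


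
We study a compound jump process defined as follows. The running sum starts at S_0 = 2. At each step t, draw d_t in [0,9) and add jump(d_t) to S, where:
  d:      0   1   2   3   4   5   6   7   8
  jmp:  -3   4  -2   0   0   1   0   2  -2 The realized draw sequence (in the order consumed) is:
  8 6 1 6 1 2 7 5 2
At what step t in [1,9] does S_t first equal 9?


8

t=0: S=2, d=8, jump=-2, S_1=0
t=1: S=0, d=6, jump=0, S_2=0
t=2: S=0, d=1, jump=4, S_3=4
t=3: S=4, d=6, jump=0, S_4=4
t=4: S=4, d=1, jump=4, S_5=8
t=5: S=8, d=2, jump=-2, S_6=6
t=6: S=6, d=7, jump=2, S_7=8
t=7: S=8, d=5, jump=1, S_8=9
t=8: S=9, d=2, jump=-2, S_9=7


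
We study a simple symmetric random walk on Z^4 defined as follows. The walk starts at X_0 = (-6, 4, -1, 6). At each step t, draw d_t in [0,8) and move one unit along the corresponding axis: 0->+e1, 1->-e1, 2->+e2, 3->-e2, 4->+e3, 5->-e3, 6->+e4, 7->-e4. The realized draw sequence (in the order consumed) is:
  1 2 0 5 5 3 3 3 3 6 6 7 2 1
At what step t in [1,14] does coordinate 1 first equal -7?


t=0: X=(-6, 4, -1, 6), d=1 → -e1, X_1=(-7, 4, -1, 6)
t=1: X=(-7, 4, -1, 6), d=2 → +e2, X_2=(-7, 5, -1, 6)
t=2: X=(-7, 5, -1, 6), d=0 → +e1, X_3=(-6, 5, -1, 6)
t=3: X=(-6, 5, -1, 6), d=5 → -e3, X_4=(-6, 5, -2, 6)
t=4: X=(-6, 5, -2, 6), d=5 → -e3, X_5=(-6, 5, -3, 6)
t=5: X=(-6, 5, -3, 6), d=3 → -e2, X_6=(-6, 4, -3, 6)
t=6: X=(-6, 4, -3, 6), d=3 → -e2, X_7=(-6, 3, -3, 6)
t=7: X=(-6, 3, -3, 6), d=3 → -e2, X_8=(-6, 2, -3, 6)
t=8: X=(-6, 2, -3, 6), d=3 → -e2, X_9=(-6, 1, -3, 6)
t=9: X=(-6, 1, -3, 6), d=6 → +e4, X_10=(-6, 1, -3, 7)
t=10: X=(-6, 1, -3, 7), d=6 → +e4, X_11=(-6, 1, -3, 8)
t=11: X=(-6, 1, -3, 8), d=7 → -e4, X_12=(-6, 1, -3, 7)
t=12: X=(-6, 1, -3, 7), d=2 → +e2, X_13=(-6, 2, -3, 7)
t=13: X=(-6, 2, -3, 7), d=1 → -e1, X_14=(-7, 2, -3, 7)

1


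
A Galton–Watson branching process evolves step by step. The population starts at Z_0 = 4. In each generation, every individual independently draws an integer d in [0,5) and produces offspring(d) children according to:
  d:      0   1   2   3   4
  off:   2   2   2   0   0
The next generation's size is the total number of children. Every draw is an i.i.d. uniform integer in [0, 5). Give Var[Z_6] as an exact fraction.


23164517376/244140625

Outcome values over d=0..4: [2, 2, 2, 0, 0]
Σy = 6, Σy² = 12, M = 5
μ = 6/5 = 6/5,  σ² = 12/5 − (6/5)² = 24/25
V_0 = 0, E_0 = 4
V_1 = 24/25·E_0 + (6/5)²·V_0 = 96/25;  E_1 = 24/5
V_2 = 24/25·E_1 + (6/5)²·V_1 = 6336/625;  E_2 = 144/25
V_3 = 24/25·E_2 + (6/5)²·V_2 = 314496/15625;  E_3 = 864/125
V_4 = 24/25·E_3 + (6/5)²·V_3 = 13913856/390625;  E_4 = 5184/625
V_5 = 24/25·E_4 + (6/5)²·V_4 = 578658816/9765625;  E_5 = 31104/3125
V_6 = 24/25·E_5 + (6/5)²·V_5 = 23164517376/244140625;  E_6 = 186624/15625


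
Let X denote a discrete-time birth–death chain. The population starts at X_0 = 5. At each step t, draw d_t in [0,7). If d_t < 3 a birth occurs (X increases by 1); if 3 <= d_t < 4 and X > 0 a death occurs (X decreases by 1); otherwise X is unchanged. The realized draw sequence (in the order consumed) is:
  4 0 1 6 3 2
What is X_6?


7

t=0: X=5, d=4 → hold, X_1=5
t=1: X=5, d=0 → birth, X_2=6
t=2: X=6, d=1 → birth, X_3=7
t=3: X=7, d=6 → hold, X_4=7
t=4: X=7, d=3 → death, X_5=6
t=5: X=6, d=2 → birth, X_6=7


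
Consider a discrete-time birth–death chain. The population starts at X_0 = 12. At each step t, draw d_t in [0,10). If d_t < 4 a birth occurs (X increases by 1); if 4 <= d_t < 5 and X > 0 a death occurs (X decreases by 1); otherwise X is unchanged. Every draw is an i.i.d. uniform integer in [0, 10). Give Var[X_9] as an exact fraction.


369/100

X can drop by at most 1 per step and X_0 = 12 > T = 9, so X_t >= 12 − t >= 3 > 0 for every t <= 9: the floor at 0 (the 'and X > 0' condition) never binds. Hence X_9 = X_0 + Σ_{t<9} Y_t with i.i.d. increments Y_t = y(d_t) ∈ {+1, −1, 0}.
Outcome values over d=0..9: [1, 1, 1, 1, -1, 0, 0, 0, 0, 0]
Σy = 3, Σy² = 5, M = 10
μ = 3/10 = 3/10,  σ² = 5/10 − (3/10)² = 41/100
Independent increments: Var[X_9] = 9·σ² = 9·(41/100) = 369/100


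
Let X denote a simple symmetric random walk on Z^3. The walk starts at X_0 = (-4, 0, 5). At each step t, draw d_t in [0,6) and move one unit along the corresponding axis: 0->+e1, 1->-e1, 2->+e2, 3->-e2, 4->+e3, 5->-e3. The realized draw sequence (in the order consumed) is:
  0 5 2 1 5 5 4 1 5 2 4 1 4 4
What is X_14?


(-6, 2, 5)

t=0: X=(-4, 0, 5), d=0 → +e1, X_1=(-3, 0, 5)
t=1: X=(-3, 0, 5), d=5 → -e3, X_2=(-3, 0, 4)
t=2: X=(-3, 0, 4), d=2 → +e2, X_3=(-3, 1, 4)
t=3: X=(-3, 1, 4), d=1 → -e1, X_4=(-4, 1, 4)
t=4: X=(-4, 1, 4), d=5 → -e3, X_5=(-4, 1, 3)
t=5: X=(-4, 1, 3), d=5 → -e3, X_6=(-4, 1, 2)
t=6: X=(-4, 1, 2), d=4 → +e3, X_7=(-4, 1, 3)
t=7: X=(-4, 1, 3), d=1 → -e1, X_8=(-5, 1, 3)
t=8: X=(-5, 1, 3), d=5 → -e3, X_9=(-5, 1, 2)
t=9: X=(-5, 1, 2), d=2 → +e2, X_10=(-5, 2, 2)
t=10: X=(-5, 2, 2), d=4 → +e3, X_11=(-5, 2, 3)
t=11: X=(-5, 2, 3), d=1 → -e1, X_12=(-6, 2, 3)
t=12: X=(-6, 2, 3), d=4 → +e3, X_13=(-6, 2, 4)
t=13: X=(-6, 2, 4), d=4 → +e3, X_14=(-6, 2, 5)


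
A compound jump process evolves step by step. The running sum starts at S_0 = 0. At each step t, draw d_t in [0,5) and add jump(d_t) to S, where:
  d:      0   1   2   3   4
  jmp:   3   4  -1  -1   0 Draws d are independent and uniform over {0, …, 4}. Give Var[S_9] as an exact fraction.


198/5

Outcome values over d=0..4: [3, 4, -1, -1, 0]
Σy = 5, Σy² = 27, M = 5
μ = 5/5 = 1,  σ² = 27/5 − (1)² = 22/5
Independent increments: Var[S_9] = 9·σ² = 9·(22/5) = 198/5


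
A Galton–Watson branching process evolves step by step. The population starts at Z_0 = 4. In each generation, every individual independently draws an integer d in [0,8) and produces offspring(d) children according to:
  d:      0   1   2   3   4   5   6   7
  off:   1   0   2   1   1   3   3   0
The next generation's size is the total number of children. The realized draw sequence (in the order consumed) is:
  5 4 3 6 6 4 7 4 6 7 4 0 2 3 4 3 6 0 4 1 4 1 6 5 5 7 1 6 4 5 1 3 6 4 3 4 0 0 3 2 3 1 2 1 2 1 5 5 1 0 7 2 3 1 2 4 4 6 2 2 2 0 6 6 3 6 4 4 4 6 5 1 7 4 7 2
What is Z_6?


36

gen 0: Z_0=4, draws=[5, 4, 3, 6], offspring=[3, 1, 1, 3], Z_1=8
gen 1: Z_1=8, draws=[6, 4, 7, 4, 6, 7, 4, 0], offspring=[3, 1, 0, 1, 3, 0, 1, 1], Z_2=10
gen 2: Z_2=10, draws=[2, 3, 4, 3, 6, 0, 4, 1, 4, 1], offspring=[2, 1, 1, 1, 3, 1, 1, 0, 1, 0], Z_3=11
gen 3: Z_3=11, draws=[6, 5, 5, 7, 1, 6, 4, 5, 1, 3, 6], offspring=[3, 3, 3, 0, 0, 3, 1, 3, 0, 1, 3], Z_4=20
gen 4: Z_4=20, draws=[4, 3, 4, 0, 0, 3, 2, 3, 1, 2, 1, 2, 1, 5, 5, 1, 0, 7, 2, 3], offspring=[1, 1, 1, 1, 1, 1, 2, 1, 0, 2, 0, 2, 0, 3, 3, 0, 1, 0, 2, 1], Z_5=23
gen 5: Z_5=23, draws=[1, 2, 4, 4, 6, 2, 2, 2, 0, 6, 6, 3, 6, 4, 4, 4, 6, 5, 1, 7, 4, 7, 2], offspring=[0, 2, 1, 1, 3, 2, 2, 2, 1, 3, 3, 1, 3, 1, 1, 1, 3, 3, 0, 0, 1, 0, 2], Z_6=36


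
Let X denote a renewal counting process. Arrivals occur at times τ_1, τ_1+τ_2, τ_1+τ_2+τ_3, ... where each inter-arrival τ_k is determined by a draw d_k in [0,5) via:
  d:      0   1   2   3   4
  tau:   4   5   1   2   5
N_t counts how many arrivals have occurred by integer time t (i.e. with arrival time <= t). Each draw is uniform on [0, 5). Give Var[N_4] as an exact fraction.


242734/390625

Inter-arrival values over d=0..4: [4, 5, 1, 2, 5]
Each d has probability 1/5, so the pmf of τ is: f(1) = 1/5, f(2) = 1/5, f(4) = 1/5, f(5) = 2/5
Let p_n(j) = P(N_n = j), with p_0 = [1]. Condition on τ_1: p_n(0) = P(τ > n), and for j >= 1, p_n(j) = Σ_{k<=n} f(k)·p_{n−k}(j−1)
p_1 = [4/5, 1/5]  (j = 0..1)
p_2 = [3/5, 9/25, 1/25]  (j = 0..2)
p_3 = [3/5, 7/25, 14/125, 1/125]  (j = 0..3)
p_4 = [2/5, 11/25, 16/125, 19/625, 1/625]  (j = 0..4)
E[N_4] = Σ j·p_4(j) = 496/625;  E[N_4²] = Σ j²·p_4(j) = 782/625
Var[N_4] = 782/625 − (496/625)² = 242734/390625


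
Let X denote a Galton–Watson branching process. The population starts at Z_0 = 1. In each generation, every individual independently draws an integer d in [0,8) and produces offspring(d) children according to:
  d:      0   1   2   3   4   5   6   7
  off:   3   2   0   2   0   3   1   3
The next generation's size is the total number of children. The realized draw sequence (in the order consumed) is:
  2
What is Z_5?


gen 0: Z_0=1, draws=[2], offspring=[0], Z_1=0
gen 1: Z_1=0, draws=[], offspring=[], Z_2=0
gen 2: Z_2=0, draws=[], offspring=[], Z_3=0
gen 3: Z_3=0, draws=[], offspring=[], Z_4=0
gen 4: Z_4=0, draws=[], offspring=[], Z_5=0

0


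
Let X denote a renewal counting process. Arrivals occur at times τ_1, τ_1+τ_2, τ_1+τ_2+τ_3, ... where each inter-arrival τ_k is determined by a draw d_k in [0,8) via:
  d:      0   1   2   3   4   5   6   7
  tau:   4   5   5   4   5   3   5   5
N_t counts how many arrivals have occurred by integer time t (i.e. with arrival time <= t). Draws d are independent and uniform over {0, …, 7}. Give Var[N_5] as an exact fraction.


0

Inter-arrival values over d=0..7: [4, 5, 5, 4, 5, 3, 5, 5]
Each d has probability 1/8, so the pmf of τ is: f(3) = 1/8, f(4) = 1/4, f(5) = 5/8
Let p_n(j) = P(N_n = j), with p_0 = [1]. Condition on τ_1: p_n(0) = P(τ > n), and for j >= 1, p_n(j) = Σ_{k<=n} f(k)·p_{n−k}(j−1)
p_1 = [1]  (j = 0)
p_2 = [1]  (j = 0)
p_3 = [7/8, 1/8]  (j = 0..1)
p_4 = [5/8, 3/8]  (j = 0..1)
p_5 = [0, 1]  (j = 0..1)
E[N_5] = Σ j·p_5(j) = 1;  E[N_5²] = Σ j²·p_5(j) = 1
Var[N_5] = 1 − (1)² = 0


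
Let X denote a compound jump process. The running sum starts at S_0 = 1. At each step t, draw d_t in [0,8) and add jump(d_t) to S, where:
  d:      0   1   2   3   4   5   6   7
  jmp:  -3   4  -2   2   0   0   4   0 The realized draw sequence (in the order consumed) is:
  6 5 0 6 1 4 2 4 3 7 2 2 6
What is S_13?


t=0: S=1, d=6, jump=4, S_1=5
t=1: S=5, d=5, jump=0, S_2=5
t=2: S=5, d=0, jump=-3, S_3=2
t=3: S=2, d=6, jump=4, S_4=6
t=4: S=6, d=1, jump=4, S_5=10
t=5: S=10, d=4, jump=0, S_6=10
t=6: S=10, d=2, jump=-2, S_7=8
t=7: S=8, d=4, jump=0, S_8=8
t=8: S=8, d=3, jump=2, S_9=10
t=9: S=10, d=7, jump=0, S_10=10
t=10: S=10, d=2, jump=-2, S_11=8
t=11: S=8, d=2, jump=-2, S_12=6
t=12: S=6, d=6, jump=4, S_13=10

10


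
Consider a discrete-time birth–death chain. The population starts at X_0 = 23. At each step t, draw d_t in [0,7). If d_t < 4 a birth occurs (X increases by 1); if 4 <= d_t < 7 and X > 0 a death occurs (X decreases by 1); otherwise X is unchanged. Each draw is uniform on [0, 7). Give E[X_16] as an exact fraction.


177/7

X can drop by at most 1 per step and X_0 = 23 > T = 16, so X_t >= 23 − t >= 7 > 0 for every t <= 16: the floor at 0 (the 'and X > 0' condition) never binds. Hence X_16 = X_0 + Σ_{t<16} Y_t with i.i.d. increments Y_t = y(d_t) ∈ {+1, −1, 0}.
Outcome values over d=0..6: [1, 1, 1, 1, -1, -1, -1]
Σy = 1, Σy² = 7, M = 7
μ = 1/7 = 1/7,  σ² = 7/7 − (1/7)² = 48/49
E[X_16] = 23 + 16·(1/7) = 177/7


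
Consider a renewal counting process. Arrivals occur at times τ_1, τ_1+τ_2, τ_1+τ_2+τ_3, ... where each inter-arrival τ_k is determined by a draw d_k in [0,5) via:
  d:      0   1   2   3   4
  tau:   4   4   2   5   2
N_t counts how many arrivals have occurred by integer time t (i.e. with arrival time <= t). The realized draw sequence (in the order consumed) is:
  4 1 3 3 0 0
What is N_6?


2

draw d_1=4: τ_1=2, arrival time A_1=2
draw d_2=1: τ_2=4, arrival time A_2=6
draw d_3=3: τ_3=5, arrival time A_3=11
draw d_4=3: τ_4=5, arrival time A_4=16
draw d_5=0: τ_5=4, arrival time A_5=20
draw d_6=0: τ_6=4, arrival time A_6=24
N_t over t=0..6: 0:0 1:0 2:1 3:1 4:1 5:1 6:2


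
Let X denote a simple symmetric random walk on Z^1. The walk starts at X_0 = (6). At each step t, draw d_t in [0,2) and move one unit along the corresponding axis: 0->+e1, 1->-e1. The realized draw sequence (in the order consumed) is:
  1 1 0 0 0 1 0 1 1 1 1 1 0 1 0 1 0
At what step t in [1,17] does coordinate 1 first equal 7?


t=0: X=(6), d=1 → -e1, X_1=(5)
t=1: X=(5), d=1 → -e1, X_2=(4)
t=2: X=(4), d=0 → +e1, X_3=(5)
t=3: X=(5), d=0 → +e1, X_4=(6)
t=4: X=(6), d=0 → +e1, X_5=(7)
t=5: X=(7), d=1 → -e1, X_6=(6)
t=6: X=(6), d=0 → +e1, X_7=(7)
t=7: X=(7), d=1 → -e1, X_8=(6)
t=8: X=(6), d=1 → -e1, X_9=(5)
t=9: X=(5), d=1 → -e1, X_10=(4)
t=10: X=(4), d=1 → -e1, X_11=(3)
t=11: X=(3), d=1 → -e1, X_12=(2)
t=12: X=(2), d=0 → +e1, X_13=(3)
t=13: X=(3), d=1 → -e1, X_14=(2)
t=14: X=(2), d=0 → +e1, X_15=(3)
t=15: X=(3), d=1 → -e1, X_16=(2)
t=16: X=(2), d=0 → +e1, X_17=(3)

5


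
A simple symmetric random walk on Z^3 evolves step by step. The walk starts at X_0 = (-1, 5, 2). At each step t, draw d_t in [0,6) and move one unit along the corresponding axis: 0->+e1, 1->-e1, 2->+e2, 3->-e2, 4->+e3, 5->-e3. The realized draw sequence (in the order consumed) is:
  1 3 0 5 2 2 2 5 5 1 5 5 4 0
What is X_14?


t=0: X=(-1, 5, 2), d=1 → -e1, X_1=(-2, 5, 2)
t=1: X=(-2, 5, 2), d=3 → -e2, X_2=(-2, 4, 2)
t=2: X=(-2, 4, 2), d=0 → +e1, X_3=(-1, 4, 2)
t=3: X=(-1, 4, 2), d=5 → -e3, X_4=(-1, 4, 1)
t=4: X=(-1, 4, 1), d=2 → +e2, X_5=(-1, 5, 1)
t=5: X=(-1, 5, 1), d=2 → +e2, X_6=(-1, 6, 1)
t=6: X=(-1, 6, 1), d=2 → +e2, X_7=(-1, 7, 1)
t=7: X=(-1, 7, 1), d=5 → -e3, X_8=(-1, 7, 0)
t=8: X=(-1, 7, 0), d=5 → -e3, X_9=(-1, 7, -1)
t=9: X=(-1, 7, -1), d=1 → -e1, X_10=(-2, 7, -1)
t=10: X=(-2, 7, -1), d=5 → -e3, X_11=(-2, 7, -2)
t=11: X=(-2, 7, -2), d=5 → -e3, X_12=(-2, 7, -3)
t=12: X=(-2, 7, -3), d=4 → +e3, X_13=(-2, 7, -2)
t=13: X=(-2, 7, -2), d=0 → +e1, X_14=(-1, 7, -2)

(-1, 7, -2)


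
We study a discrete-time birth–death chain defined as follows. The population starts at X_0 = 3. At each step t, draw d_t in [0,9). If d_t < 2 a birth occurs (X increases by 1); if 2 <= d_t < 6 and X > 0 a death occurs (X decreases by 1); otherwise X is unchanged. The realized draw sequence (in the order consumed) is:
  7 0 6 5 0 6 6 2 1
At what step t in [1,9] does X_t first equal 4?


2

t=0: X=3, d=7 → hold, X_1=3
t=1: X=3, d=0 → birth, X_2=4
t=2: X=4, d=6 → hold, X_3=4
t=3: X=4, d=5 → death, X_4=3
t=4: X=3, d=0 → birth, X_5=4
t=5: X=4, d=6 → hold, X_6=4
t=6: X=4, d=6 → hold, X_7=4
t=7: X=4, d=2 → death, X_8=3
t=8: X=3, d=1 → birth, X_9=4


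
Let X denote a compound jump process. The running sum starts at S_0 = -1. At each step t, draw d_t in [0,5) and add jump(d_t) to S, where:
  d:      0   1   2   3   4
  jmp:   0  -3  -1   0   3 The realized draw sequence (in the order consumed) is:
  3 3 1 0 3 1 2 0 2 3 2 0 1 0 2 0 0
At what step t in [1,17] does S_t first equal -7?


6

t=0: S=-1, d=3, jump=0, S_1=-1
t=1: S=-1, d=3, jump=0, S_2=-1
t=2: S=-1, d=1, jump=-3, S_3=-4
t=3: S=-4, d=0, jump=0, S_4=-4
t=4: S=-4, d=3, jump=0, S_5=-4
t=5: S=-4, d=1, jump=-3, S_6=-7
t=6: S=-7, d=2, jump=-1, S_7=-8
t=7: S=-8, d=0, jump=0, S_8=-8
t=8: S=-8, d=2, jump=-1, S_9=-9
t=9: S=-9, d=3, jump=0, S_10=-9
t=10: S=-9, d=2, jump=-1, S_11=-10
t=11: S=-10, d=0, jump=0, S_12=-10
t=12: S=-10, d=1, jump=-3, S_13=-13
t=13: S=-13, d=0, jump=0, S_14=-13
t=14: S=-13, d=2, jump=-1, S_15=-14
t=15: S=-14, d=0, jump=0, S_16=-14
t=16: S=-14, d=0, jump=0, S_17=-14


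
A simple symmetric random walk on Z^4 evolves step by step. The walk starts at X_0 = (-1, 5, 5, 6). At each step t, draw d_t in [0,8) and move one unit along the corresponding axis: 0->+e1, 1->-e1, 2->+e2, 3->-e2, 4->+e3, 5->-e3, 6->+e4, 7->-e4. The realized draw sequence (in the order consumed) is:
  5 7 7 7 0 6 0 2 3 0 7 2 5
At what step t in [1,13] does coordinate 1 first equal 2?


10

t=0: X=(-1, 5, 5, 6), d=5 → -e3, X_1=(-1, 5, 4, 6)
t=1: X=(-1, 5, 4, 6), d=7 → -e4, X_2=(-1, 5, 4, 5)
t=2: X=(-1, 5, 4, 5), d=7 → -e4, X_3=(-1, 5, 4, 4)
t=3: X=(-1, 5, 4, 4), d=7 → -e4, X_4=(-1, 5, 4, 3)
t=4: X=(-1, 5, 4, 3), d=0 → +e1, X_5=(0, 5, 4, 3)
t=5: X=(0, 5, 4, 3), d=6 → +e4, X_6=(0, 5, 4, 4)
t=6: X=(0, 5, 4, 4), d=0 → +e1, X_7=(1, 5, 4, 4)
t=7: X=(1, 5, 4, 4), d=2 → +e2, X_8=(1, 6, 4, 4)
t=8: X=(1, 6, 4, 4), d=3 → -e2, X_9=(1, 5, 4, 4)
t=9: X=(1, 5, 4, 4), d=0 → +e1, X_10=(2, 5, 4, 4)
t=10: X=(2, 5, 4, 4), d=7 → -e4, X_11=(2, 5, 4, 3)
t=11: X=(2, 5, 4, 3), d=2 → +e2, X_12=(2, 6, 4, 3)
t=12: X=(2, 6, 4, 3), d=5 → -e3, X_13=(2, 6, 3, 3)


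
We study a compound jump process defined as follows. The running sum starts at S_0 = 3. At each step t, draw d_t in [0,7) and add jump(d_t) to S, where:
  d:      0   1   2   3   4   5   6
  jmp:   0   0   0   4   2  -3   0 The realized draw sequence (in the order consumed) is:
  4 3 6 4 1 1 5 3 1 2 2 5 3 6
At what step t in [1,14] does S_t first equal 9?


2

t=0: S=3, d=4, jump=2, S_1=5
t=1: S=5, d=3, jump=4, S_2=9
t=2: S=9, d=6, jump=0, S_3=9
t=3: S=9, d=4, jump=2, S_4=11
t=4: S=11, d=1, jump=0, S_5=11
t=5: S=11, d=1, jump=0, S_6=11
t=6: S=11, d=5, jump=-3, S_7=8
t=7: S=8, d=3, jump=4, S_8=12
t=8: S=12, d=1, jump=0, S_9=12
t=9: S=12, d=2, jump=0, S_10=12
t=10: S=12, d=2, jump=0, S_11=12
t=11: S=12, d=5, jump=-3, S_12=9
t=12: S=9, d=3, jump=4, S_13=13
t=13: S=13, d=6, jump=0, S_14=13


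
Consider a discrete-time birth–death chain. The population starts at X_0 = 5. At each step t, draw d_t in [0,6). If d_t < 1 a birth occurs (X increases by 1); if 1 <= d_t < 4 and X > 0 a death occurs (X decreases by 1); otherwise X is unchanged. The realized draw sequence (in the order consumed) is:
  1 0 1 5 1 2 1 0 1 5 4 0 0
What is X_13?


t=0: X=5, d=1 → death, X_1=4
t=1: X=4, d=0 → birth, X_2=5
t=2: X=5, d=1 → death, X_3=4
t=3: X=4, d=5 → hold, X_4=4
t=4: X=4, d=1 → death, X_5=3
t=5: X=3, d=2 → death, X_6=2
t=6: X=2, d=1 → death, X_7=1
t=7: X=1, d=0 → birth, X_8=2
t=8: X=2, d=1 → death, X_9=1
t=9: X=1, d=5 → hold, X_10=1
t=10: X=1, d=4 → hold, X_11=1
t=11: X=1, d=0 → birth, X_12=2
t=12: X=2, d=0 → birth, X_13=3

3


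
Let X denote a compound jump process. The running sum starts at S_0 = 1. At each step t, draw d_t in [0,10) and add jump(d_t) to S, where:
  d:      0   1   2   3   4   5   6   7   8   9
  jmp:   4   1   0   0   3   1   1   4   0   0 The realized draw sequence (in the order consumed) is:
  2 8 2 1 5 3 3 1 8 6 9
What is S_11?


5

t=0: S=1, d=2, jump=0, S_1=1
t=1: S=1, d=8, jump=0, S_2=1
t=2: S=1, d=2, jump=0, S_3=1
t=3: S=1, d=1, jump=1, S_4=2
t=4: S=2, d=5, jump=1, S_5=3
t=5: S=3, d=3, jump=0, S_6=3
t=6: S=3, d=3, jump=0, S_7=3
t=7: S=3, d=1, jump=1, S_8=4
t=8: S=4, d=8, jump=0, S_9=4
t=9: S=4, d=6, jump=1, S_10=5
t=10: S=5, d=9, jump=0, S_11=5


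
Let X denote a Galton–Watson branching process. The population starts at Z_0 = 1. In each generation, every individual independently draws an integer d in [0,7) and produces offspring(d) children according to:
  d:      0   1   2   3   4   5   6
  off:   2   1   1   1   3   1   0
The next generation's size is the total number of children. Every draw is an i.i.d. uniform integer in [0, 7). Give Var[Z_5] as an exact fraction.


Outcome values over d=0..6: [2, 1, 1, 1, 3, 1, 0]
Σy = 9, Σy² = 17, M = 7
μ = 9/7 = 9/7,  σ² = 17/7 − (9/7)² = 38/49
V_0 = 0, E_0 = 1
V_1 = 38/49·E_0 + (9/7)²·V_0 = 38/49;  E_1 = 9/7
V_2 = 38/49·E_1 + (9/7)²·V_1 = 5472/2401;  E_2 = 81/49
V_3 = 38/49·E_2 + (9/7)²·V_2 = 594054/117649;  E_3 = 729/343
V_4 = 38/49·E_3 + (9/7)²·V_3 = 57620160/5764801;  E_4 = 6561/2401
V_5 = 38/49·E_4 + (9/7)²·V_4 = 5265845478/282475249;  E_5 = 59049/16807

5265845478/282475249


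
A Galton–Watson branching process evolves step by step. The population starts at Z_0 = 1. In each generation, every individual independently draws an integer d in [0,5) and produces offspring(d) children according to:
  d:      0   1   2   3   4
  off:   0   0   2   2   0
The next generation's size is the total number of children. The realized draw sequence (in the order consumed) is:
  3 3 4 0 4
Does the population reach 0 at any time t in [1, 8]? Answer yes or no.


gen 0: Z_0=1, draws=[3], offspring=[2], Z_1=2
gen 1: Z_1=2, draws=[3, 4], offspring=[2, 0], Z_2=2
gen 2: Z_2=2, draws=[0, 4], offspring=[0, 0], Z_3=0
gen 3: Z_3=0, draws=[], offspring=[], Z_4=0
gen 4: Z_4=0, draws=[], offspring=[], Z_5=0
gen 5: Z_5=0, draws=[], offspring=[], Z_6=0
gen 6: Z_6=0, draws=[], offspring=[], Z_7=0
gen 7: Z_7=0, draws=[], offspring=[], Z_8=0

yes


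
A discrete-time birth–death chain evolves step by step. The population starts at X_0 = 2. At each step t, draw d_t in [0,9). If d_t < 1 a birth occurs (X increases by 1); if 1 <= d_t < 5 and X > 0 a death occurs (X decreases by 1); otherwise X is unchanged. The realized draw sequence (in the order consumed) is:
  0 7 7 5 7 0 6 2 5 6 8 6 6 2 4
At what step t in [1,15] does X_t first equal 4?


6

t=0: X=2, d=0 → birth, X_1=3
t=1: X=3, d=7 → hold, X_2=3
t=2: X=3, d=7 → hold, X_3=3
t=3: X=3, d=5 → hold, X_4=3
t=4: X=3, d=7 → hold, X_5=3
t=5: X=3, d=0 → birth, X_6=4
t=6: X=4, d=6 → hold, X_7=4
t=7: X=4, d=2 → death, X_8=3
t=8: X=3, d=5 → hold, X_9=3
t=9: X=3, d=6 → hold, X_10=3
t=10: X=3, d=8 → hold, X_11=3
t=11: X=3, d=6 → hold, X_12=3
t=12: X=3, d=6 → hold, X_13=3
t=13: X=3, d=2 → death, X_14=2
t=14: X=2, d=4 → death, X_15=1


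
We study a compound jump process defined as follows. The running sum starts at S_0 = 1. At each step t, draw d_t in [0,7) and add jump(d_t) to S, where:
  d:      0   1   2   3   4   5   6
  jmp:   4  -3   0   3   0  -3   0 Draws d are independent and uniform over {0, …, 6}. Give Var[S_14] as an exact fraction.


Outcome values over d=0..6: [4, -3, 0, 3, 0, -3, 0]
Σy = 1, Σy² = 43, M = 7
μ = 1/7 = 1/7,  σ² = 43/7 − (1/7)² = 300/49
Independent increments: Var[S_14] = 14·σ² = 14·(300/49) = 600/7

600/7


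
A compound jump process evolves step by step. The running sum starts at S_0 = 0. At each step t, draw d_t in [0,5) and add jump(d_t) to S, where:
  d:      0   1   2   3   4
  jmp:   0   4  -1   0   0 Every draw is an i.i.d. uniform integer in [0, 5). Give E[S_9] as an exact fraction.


Outcome values over d=0..4: [0, 4, -1, 0, 0]
Σy = 3, Σy² = 17, M = 5
μ = 3/5 = 3/5,  σ² = 17/5 − (3/5)² = 76/25
E[S_9] = 0 + 9·(3/5) = 27/5

27/5


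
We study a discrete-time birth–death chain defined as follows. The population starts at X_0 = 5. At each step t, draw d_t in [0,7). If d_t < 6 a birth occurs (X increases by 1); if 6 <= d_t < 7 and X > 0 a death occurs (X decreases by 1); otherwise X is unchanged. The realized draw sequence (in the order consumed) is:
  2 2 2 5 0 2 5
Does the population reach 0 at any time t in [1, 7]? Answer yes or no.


no

t=0: X=5, d=2 → birth, X_1=6
t=1: X=6, d=2 → birth, X_2=7
t=2: X=7, d=2 → birth, X_3=8
t=3: X=8, d=5 → birth, X_4=9
t=4: X=9, d=0 → birth, X_5=10
t=5: X=10, d=2 → birth, X_6=11
t=6: X=11, d=5 → birth, X_7=12


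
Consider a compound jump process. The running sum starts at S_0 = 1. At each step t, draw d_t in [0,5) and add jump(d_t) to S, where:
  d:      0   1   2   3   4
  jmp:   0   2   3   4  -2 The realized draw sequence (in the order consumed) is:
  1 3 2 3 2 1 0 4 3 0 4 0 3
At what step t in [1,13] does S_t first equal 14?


4

t=0: S=1, d=1, jump=2, S_1=3
t=1: S=3, d=3, jump=4, S_2=7
t=2: S=7, d=2, jump=3, S_3=10
t=3: S=10, d=3, jump=4, S_4=14
t=4: S=14, d=2, jump=3, S_5=17
t=5: S=17, d=1, jump=2, S_6=19
t=6: S=19, d=0, jump=0, S_7=19
t=7: S=19, d=4, jump=-2, S_8=17
t=8: S=17, d=3, jump=4, S_9=21
t=9: S=21, d=0, jump=0, S_10=21
t=10: S=21, d=4, jump=-2, S_11=19
t=11: S=19, d=0, jump=0, S_12=19
t=12: S=19, d=3, jump=4, S_13=23


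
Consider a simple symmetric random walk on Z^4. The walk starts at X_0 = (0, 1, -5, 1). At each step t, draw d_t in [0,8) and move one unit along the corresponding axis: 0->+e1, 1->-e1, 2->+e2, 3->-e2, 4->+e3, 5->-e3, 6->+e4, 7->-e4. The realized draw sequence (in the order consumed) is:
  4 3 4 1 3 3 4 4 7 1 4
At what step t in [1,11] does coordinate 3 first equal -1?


8

t=0: X=(0, 1, -5, 1), d=4 → +e3, X_1=(0, 1, -4, 1)
t=1: X=(0, 1, -4, 1), d=3 → -e2, X_2=(0, 0, -4, 1)
t=2: X=(0, 0, -4, 1), d=4 → +e3, X_3=(0, 0, -3, 1)
t=3: X=(0, 0, -3, 1), d=1 → -e1, X_4=(-1, 0, -3, 1)
t=4: X=(-1, 0, -3, 1), d=3 → -e2, X_5=(-1, -1, -3, 1)
t=5: X=(-1, -1, -3, 1), d=3 → -e2, X_6=(-1, -2, -3, 1)
t=6: X=(-1, -2, -3, 1), d=4 → +e3, X_7=(-1, -2, -2, 1)
t=7: X=(-1, -2, -2, 1), d=4 → +e3, X_8=(-1, -2, -1, 1)
t=8: X=(-1, -2, -1, 1), d=7 → -e4, X_9=(-1, -2, -1, 0)
t=9: X=(-1, -2, -1, 0), d=1 → -e1, X_10=(-2, -2, -1, 0)
t=10: X=(-2, -2, -1, 0), d=4 → +e3, X_11=(-2, -2, 0, 0)


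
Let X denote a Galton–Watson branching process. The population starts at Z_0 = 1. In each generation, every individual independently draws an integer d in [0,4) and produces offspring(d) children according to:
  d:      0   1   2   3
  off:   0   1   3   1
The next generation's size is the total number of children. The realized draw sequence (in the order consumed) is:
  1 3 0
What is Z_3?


0

gen 0: Z_0=1, draws=[1], offspring=[1], Z_1=1
gen 1: Z_1=1, draws=[3], offspring=[1], Z_2=1
gen 2: Z_2=1, draws=[0], offspring=[0], Z_3=0


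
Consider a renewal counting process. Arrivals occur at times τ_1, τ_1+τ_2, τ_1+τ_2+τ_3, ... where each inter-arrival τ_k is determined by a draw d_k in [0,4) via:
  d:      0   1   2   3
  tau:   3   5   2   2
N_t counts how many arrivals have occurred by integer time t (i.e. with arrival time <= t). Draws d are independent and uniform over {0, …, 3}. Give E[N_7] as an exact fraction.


Inter-arrival values over d=0..3: [3, 5, 2, 2]
Each d has probability 1/4, so the pmf of τ is: f(2) = 1/2, f(3) = 1/4, f(5) = 1/4
Renewal equation for m(n) = E[N_n]: condition on τ_1 = k (if k <= n, one arrival plus a fresh copy on the remaining n−k steps): m(n) = F(n) + Σ_{k<=n} f(k)·m(n−k), where F(n) = P(τ <= n) and m(0) = 0
m(1) = F(1) = 0
m(2) = F(2) = 1/2
m(3) = F(3) = 3/4
m(4) = F(4) + f(2)·m(2) = 3/4 + 1/2·1/2 = 1
m(5) = F(5) + f(2)·m(3) + f(3)·m(2) = 1 + 1/2·3/4 + 1/4·1/2 = 3/2
m(6) = F(6) + f(2)·m(4) + f(3)·m(3) = 1 + 1/2·1 + 1/4·3/4 = 27/16
m(7) = F(7) + f(2)·m(5) + f(3)·m(4) + f(5)·m(2) = 1 + 1/2·3/2 + 1/4·1 + 1/4·1/2 = 17/8
E[N_7] = m(7) = 17/8

17/8


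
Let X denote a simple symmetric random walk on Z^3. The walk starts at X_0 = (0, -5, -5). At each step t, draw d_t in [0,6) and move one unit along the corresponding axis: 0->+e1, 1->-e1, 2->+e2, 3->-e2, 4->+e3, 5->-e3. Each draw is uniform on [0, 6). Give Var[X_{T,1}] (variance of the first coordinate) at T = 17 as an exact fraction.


17/3

Outcome values over d=0..5: [1, -1, 0, 0, 0, 0]
Σy = 0, Σy² = 2, M = 6
μ = 0/6 = 0,  σ² = 2/6 − (0)² = 1/3
Independent increments: Var[X_17] = 17·σ² = 17·(1/3) = 17/3


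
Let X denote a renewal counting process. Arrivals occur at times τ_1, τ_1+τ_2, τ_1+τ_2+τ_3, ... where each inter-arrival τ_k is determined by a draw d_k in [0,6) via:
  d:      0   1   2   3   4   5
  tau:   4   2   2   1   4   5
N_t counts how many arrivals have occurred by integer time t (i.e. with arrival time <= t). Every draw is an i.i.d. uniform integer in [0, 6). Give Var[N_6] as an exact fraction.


Inter-arrival values over d=0..5: [4, 2, 2, 1, 4, 5]
Each d has probability 1/6, so the pmf of τ is: f(1) = 1/6, f(2) = 1/3, f(4) = 1/3, f(5) = 1/6
Let p_n(j) = P(N_n = j), with p_0 = [1]. Condition on τ_1: p_n(0) = P(τ > n), and for j >= 1, p_n(j) = Σ_{k<=n} f(k)·p_{n−k}(j−1)
p_1 = [5/6, 1/6]  (j = 0..1)
p_2 = [1/2, 17/36, 1/36]  (j = 0..2)
p_3 = [1/2, 13/36, 29/216, 1/216]  (j = 0..3)
p_4 = [1/6, 7/12, 47/216, 41/1296, 1/1296]  (j = 0..4)
p_5 = [0, 23/36, 59/216, 35/432, 53/7776, 1/7776]  (j = 0..5)
p_6 = [0, 13/36, 35/72, 55/432, 187/7776, 65/46656, 1/46656]  (j = 0..6)
E[N_6] = Σ j·p_6(j) = 84847/46656;  E[N_6²] = Σ j²·p_6(j) = 180641/46656
Var[N_6] = 180641/46656 − (84847/46656)² = 1228973087/2176782336

1228973087/2176782336


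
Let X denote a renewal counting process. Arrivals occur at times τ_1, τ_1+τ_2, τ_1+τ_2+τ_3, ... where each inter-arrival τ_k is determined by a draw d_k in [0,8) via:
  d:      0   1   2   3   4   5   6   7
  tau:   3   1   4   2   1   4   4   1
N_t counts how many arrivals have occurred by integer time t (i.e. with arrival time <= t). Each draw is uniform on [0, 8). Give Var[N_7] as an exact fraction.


Inter-arrival values over d=0..7: [3, 1, 4, 2, 1, 4, 4, 1]
Each d has probability 1/8, so the pmf of τ is: f(1) = 3/8, f(2) = 1/8, f(3) = 1/8, f(4) = 3/8
Let p_n(j) = P(N_n = j), with p_0 = [1]. Condition on τ_1: p_n(0) = P(τ > n), and for j >= 1, p_n(j) = Σ_{k<=n} f(k)·p_{n−k}(j−1)
p_1 = [5/8, 3/8]  (j = 0..1)
p_2 = [1/2, 23/64, 9/64]  (j = 0..2)
p_3 = [3/8, 25/64, 93/512, 27/512]  (j = 0..3)
p_4 = [0, 21/32, 61/256, 351/4096, 81/4096]  (j = 0..4)
p_5 = [0, 11/32, 123/256, 531/4096, 1269/32768, 243/32768]  (j = 0..5)
p_6 = [0, 15/64, 101/256, 1169/4096, 135/2048, 4455/262144, 729/262144]  (j = 0..6)
p_7 = [0, 9/64, 23/64, 1253/4096, 5037/32768, 8397/262144, 15309/2097152, 2187/2097152]  (j = 0..7)
E[N_7] = Σ j·p_7(j) = 5459363/2097152;  E[N_7²] = Σ j²·p_7(j) = 16578967/2097152
Var[N_7] = 16578967/2097152 − (5459363/2097152)² = 4963969436215/4398046511104

4963969436215/4398046511104


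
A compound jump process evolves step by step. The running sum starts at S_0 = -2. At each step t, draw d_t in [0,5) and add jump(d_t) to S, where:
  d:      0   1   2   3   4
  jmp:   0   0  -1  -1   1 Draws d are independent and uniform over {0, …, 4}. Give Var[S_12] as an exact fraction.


168/25

Outcome values over d=0..4: [0, 0, -1, -1, 1]
Σy = -1, Σy² = 3, M = 5
μ = -1/5 = -1/5,  σ² = 3/5 − (-1/5)² = 14/25
Independent increments: Var[S_12] = 12·σ² = 12·(14/25) = 168/25


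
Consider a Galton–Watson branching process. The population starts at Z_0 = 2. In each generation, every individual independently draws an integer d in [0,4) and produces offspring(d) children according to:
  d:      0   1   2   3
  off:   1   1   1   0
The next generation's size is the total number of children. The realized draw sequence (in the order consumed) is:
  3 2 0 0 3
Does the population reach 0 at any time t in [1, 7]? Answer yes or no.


gen 0: Z_0=2, draws=[3, 2], offspring=[0, 1], Z_1=1
gen 1: Z_1=1, draws=[0], offspring=[1], Z_2=1
gen 2: Z_2=1, draws=[0], offspring=[1], Z_3=1
gen 3: Z_3=1, draws=[3], offspring=[0], Z_4=0
gen 4: Z_4=0, draws=[], offspring=[], Z_5=0
gen 5: Z_5=0, draws=[], offspring=[], Z_6=0
gen 6: Z_6=0, draws=[], offspring=[], Z_7=0

yes
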